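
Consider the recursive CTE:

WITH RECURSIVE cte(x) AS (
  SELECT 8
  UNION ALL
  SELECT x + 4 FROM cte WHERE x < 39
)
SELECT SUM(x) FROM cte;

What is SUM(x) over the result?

216

Base: x=8.
Iteration 1: 8 < 39 holds -> x = 8 + 4 = 12.
Iteration 2: 12 < 39 holds -> x = 12 + 4 = 16.
Iteration 3: 16 < 39 holds -> x = 16 + 4 = 20.
Iteration 4: 20 < 39 holds -> x = 20 + 4 = 24.
Iteration 5: 24 < 39 holds -> x = 24 + 4 = 28.
Iteration 6: 28 < 39 holds -> x = 28 + 4 = 32.
Iteration 7: 32 < 39 holds -> x = 32 + 4 = 36.
Iteration 8: 36 < 39 holds -> x = 36 + 4 = 40.
Iteration 9: 40 < 39 fails; recursion stops.
SUM(x) = 8 + 12 + 16 + 20 + 24 + 28 + 32 + 36 + 40 = 216.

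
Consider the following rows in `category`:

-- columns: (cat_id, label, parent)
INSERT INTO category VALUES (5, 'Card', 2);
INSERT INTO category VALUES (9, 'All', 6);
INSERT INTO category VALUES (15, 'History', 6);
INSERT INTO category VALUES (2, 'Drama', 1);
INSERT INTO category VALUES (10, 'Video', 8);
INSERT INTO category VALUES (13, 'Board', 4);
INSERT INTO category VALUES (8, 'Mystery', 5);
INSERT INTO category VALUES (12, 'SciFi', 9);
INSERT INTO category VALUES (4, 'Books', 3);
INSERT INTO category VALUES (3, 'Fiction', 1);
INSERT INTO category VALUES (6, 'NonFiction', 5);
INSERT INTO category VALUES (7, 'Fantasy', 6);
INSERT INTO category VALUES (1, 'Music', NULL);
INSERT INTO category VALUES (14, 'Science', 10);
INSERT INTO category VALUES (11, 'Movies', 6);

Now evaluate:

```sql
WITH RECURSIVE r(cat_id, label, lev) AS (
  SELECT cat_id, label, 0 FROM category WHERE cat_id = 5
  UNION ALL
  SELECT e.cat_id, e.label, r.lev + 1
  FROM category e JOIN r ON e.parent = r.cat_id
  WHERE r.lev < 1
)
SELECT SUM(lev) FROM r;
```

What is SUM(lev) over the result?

Base: cat_id=5 (Card) at lev 0.
Iteration 1: rows with parent in {5} -> NonFiction (id 6, lev 1), Mystery (id 8, lev 1).
Iteration 2: lev < 1 fails for all current rows; recursion stops.
SUM(lev) = 0 + 1 + 1 = 2.

2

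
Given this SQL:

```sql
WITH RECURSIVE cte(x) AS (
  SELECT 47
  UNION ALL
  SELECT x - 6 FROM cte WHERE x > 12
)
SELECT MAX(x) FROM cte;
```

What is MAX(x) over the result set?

47

Base: x=47.
Iteration 1: 47 > 12 holds -> x = 47 - 6 = 41.
Iteration 2: 41 > 12 holds -> x = 41 - 6 = 35.
Iteration 3: 35 > 12 holds -> x = 35 - 6 = 29.
Iteration 4: 29 > 12 holds -> x = 29 - 6 = 23.
Iteration 5: 23 > 12 holds -> x = 23 - 6 = 17.
Iteration 6: 17 > 12 holds -> x = 17 - 6 = 11.
Iteration 7: 11 > 12 fails; recursion stops.
x values: 47, 41, 35, 29, 23, 17, 11; the maximum is 47.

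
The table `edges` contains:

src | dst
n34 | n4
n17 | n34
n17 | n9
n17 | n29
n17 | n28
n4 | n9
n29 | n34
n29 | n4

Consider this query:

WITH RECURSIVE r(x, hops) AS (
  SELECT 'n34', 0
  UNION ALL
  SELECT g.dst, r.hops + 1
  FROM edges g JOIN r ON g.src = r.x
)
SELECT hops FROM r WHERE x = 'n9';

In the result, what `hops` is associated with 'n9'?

Base: (n34, hops=0).
Iteration 1: edges from {n34} -> (n4, hops=1).
Iteration 2: edges from {n4} -> (n9, hops=2).
Iteration 3: no outgoing edges from {n9}; recursion stops.

2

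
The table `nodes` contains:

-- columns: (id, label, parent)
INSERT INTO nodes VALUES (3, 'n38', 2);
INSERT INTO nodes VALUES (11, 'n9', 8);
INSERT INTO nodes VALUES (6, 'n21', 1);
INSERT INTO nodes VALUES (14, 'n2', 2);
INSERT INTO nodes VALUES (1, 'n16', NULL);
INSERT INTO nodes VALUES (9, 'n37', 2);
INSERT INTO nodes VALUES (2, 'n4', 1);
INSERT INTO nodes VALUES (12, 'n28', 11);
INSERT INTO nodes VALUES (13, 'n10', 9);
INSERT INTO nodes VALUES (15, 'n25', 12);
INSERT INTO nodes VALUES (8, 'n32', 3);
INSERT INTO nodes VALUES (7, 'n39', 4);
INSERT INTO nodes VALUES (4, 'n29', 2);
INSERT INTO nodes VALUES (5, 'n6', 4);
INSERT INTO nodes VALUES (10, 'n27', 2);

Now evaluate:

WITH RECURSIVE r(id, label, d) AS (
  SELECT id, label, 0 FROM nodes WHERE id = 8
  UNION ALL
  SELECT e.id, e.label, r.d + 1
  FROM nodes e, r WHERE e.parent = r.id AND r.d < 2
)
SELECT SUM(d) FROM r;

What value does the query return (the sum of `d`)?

Base: id=8 (n32) at d 0.
Iteration 1: rows with parent in {8} -> n9 (id 11, d 1).
Iteration 2: rows with parent in {11} -> n28 (id 12, d 2).
Iteration 3: d < 2 fails for all current rows; recursion stops.
SUM(d) = 0 + 1 + 2 = 3.

3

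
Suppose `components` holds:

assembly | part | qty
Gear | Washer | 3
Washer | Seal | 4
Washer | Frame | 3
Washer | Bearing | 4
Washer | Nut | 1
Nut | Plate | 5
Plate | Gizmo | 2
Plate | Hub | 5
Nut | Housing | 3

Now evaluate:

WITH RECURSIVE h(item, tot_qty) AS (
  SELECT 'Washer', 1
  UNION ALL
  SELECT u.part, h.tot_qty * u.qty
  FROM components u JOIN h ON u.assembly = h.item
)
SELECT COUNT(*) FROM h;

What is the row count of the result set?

Base: (Washer, tot_qty=1).
Iteration 1: components of {Washer} -> Bearing = 1*4 = 4, Frame = 1*3 = 3, Nut = 1*1 = 1, Seal = 1*4 = 4.
Iteration 2: components of {Bearing,Frame,Nut,Seal} -> Housing = 1*3 = 3, Plate = 1*5 = 5.
Iteration 3: components of {Housing,Plate} -> Gizmo = 5*2 = 10, Hub = 5*5 = 25.
Iteration 4: no further components; recursion stops.
Total rows emitted: 9.

9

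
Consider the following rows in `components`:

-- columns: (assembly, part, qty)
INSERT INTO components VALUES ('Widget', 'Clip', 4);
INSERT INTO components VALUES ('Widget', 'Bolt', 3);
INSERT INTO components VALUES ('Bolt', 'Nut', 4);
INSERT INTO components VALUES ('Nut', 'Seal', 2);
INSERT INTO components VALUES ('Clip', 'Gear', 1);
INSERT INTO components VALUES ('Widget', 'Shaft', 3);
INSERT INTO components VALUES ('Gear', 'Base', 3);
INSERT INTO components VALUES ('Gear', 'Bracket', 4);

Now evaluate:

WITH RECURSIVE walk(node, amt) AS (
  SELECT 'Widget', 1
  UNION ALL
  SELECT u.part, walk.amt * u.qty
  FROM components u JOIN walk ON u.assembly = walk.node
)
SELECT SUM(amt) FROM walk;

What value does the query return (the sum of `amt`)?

79

Base: (Widget, amt=1).
Iteration 1: components of {Widget} -> Bolt = 1*3 = 3, Clip = 1*4 = 4, Shaft = 1*3 = 3.
Iteration 2: components of {Bolt,Clip,Shaft} -> Gear = 4*1 = 4, Nut = 3*4 = 12.
Iteration 3: components of {Gear,Nut} -> Base = 4*3 = 12, Bracket = 4*4 = 16, Seal = 12*2 = 24.
Iteration 4: no further components; recursion stops.
SUM(amt) = 1 + 4 + 3 + 3 + 4 + 12 + 12 + 16 + 24 = 79.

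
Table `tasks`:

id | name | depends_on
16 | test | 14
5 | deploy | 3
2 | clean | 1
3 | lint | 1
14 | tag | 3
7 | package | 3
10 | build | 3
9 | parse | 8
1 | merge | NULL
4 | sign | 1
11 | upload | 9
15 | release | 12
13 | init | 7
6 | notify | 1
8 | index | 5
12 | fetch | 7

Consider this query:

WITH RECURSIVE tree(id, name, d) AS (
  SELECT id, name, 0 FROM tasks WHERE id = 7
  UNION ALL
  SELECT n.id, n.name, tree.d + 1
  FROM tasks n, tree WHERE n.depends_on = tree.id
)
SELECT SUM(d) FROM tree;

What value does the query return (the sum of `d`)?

4

Base: id=7 (package) at d 0.
Iteration 1: rows with depends_on in {7} -> fetch (id 12, d 1), init (id 13, d 1).
Iteration 2: rows with depends_on in {12,13} -> release (id 15, d 2).
Iteration 3: no rows with depends_on in {15}; recursion stops.
SUM(d) = 0 + 1 + 1 + 2 = 4.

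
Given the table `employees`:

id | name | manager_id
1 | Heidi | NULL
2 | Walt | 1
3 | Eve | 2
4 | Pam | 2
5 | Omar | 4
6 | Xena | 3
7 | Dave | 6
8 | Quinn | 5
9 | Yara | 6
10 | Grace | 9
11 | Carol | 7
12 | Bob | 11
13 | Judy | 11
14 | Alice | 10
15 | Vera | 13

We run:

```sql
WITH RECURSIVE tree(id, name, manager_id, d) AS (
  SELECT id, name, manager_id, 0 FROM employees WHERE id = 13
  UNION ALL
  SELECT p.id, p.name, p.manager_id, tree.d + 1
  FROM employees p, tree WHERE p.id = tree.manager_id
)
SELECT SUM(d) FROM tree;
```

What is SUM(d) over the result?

21

Base: id=13 (Judy), manager_id=11, d 0.
Iteration 1: join on id=11 -> Carol (id 11, manager_id=7, d 1).
Iteration 2: join on id=7 -> Dave (id 7, manager_id=6, d 2).
Iteration 3: join on id=6 -> Xena (id 6, manager_id=3, d 3).
Iteration 4: join on id=3 -> Eve (id 3, manager_id=2, d 4).
Iteration 5: join on id=2 -> Walt (id 2, manager_id=1, d 5).
Iteration 6: join on id=1 -> Heidi (id 1, manager_id=NULL, d 6).
Iteration 7: manager_id is NULL; no match; recursion stops.
SUM(d) = 0 + 1 + 2 + 3 + 4 + 5 + 6 = 21.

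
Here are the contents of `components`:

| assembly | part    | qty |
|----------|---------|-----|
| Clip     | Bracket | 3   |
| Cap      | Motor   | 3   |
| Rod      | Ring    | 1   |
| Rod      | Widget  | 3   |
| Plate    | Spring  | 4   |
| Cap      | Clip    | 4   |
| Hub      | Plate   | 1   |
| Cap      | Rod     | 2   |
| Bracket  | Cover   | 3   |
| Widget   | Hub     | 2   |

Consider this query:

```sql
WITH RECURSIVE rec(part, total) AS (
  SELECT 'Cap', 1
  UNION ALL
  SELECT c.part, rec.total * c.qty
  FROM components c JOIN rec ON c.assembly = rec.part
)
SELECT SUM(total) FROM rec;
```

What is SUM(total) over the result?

138

Base: (Cap, total=1).
Iteration 1: components of {Cap} -> Clip = 1*4 = 4, Motor = 1*3 = 3, Rod = 1*2 = 2.
Iteration 2: components of {Clip,Motor,Rod} -> Bracket = 4*3 = 12, Ring = 2*1 = 2, Widget = 2*3 = 6.
Iteration 3: components of {Bracket,Ring,Widget} -> Cover = 12*3 = 36, Hub = 6*2 = 12.
Iteration 4: components of {Cover,Hub} -> Plate = 12*1 = 12.
Iteration 5: components of {Plate} -> Spring = 12*4 = 48.
Iteration 6: no further components; recursion stops.
SUM(total) = 1 + 2 + 4 + 3 + 6 + 2 + 12 + 12 + 36 + 12 + 48 = 138.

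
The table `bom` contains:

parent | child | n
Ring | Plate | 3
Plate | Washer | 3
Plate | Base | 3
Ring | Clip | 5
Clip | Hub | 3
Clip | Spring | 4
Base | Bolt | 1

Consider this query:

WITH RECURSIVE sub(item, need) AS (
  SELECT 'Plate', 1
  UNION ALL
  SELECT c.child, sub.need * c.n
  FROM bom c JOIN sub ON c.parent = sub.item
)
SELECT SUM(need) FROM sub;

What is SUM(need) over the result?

Base: (Plate, need=1).
Iteration 1: components of {Plate} -> Base = 1*3 = 3, Washer = 1*3 = 3.
Iteration 2: components of {Base,Washer} -> Bolt = 3*1 = 3.
Iteration 3: no further components; recursion stops.
SUM(need) = 1 + 3 + 3 + 3 = 10.

10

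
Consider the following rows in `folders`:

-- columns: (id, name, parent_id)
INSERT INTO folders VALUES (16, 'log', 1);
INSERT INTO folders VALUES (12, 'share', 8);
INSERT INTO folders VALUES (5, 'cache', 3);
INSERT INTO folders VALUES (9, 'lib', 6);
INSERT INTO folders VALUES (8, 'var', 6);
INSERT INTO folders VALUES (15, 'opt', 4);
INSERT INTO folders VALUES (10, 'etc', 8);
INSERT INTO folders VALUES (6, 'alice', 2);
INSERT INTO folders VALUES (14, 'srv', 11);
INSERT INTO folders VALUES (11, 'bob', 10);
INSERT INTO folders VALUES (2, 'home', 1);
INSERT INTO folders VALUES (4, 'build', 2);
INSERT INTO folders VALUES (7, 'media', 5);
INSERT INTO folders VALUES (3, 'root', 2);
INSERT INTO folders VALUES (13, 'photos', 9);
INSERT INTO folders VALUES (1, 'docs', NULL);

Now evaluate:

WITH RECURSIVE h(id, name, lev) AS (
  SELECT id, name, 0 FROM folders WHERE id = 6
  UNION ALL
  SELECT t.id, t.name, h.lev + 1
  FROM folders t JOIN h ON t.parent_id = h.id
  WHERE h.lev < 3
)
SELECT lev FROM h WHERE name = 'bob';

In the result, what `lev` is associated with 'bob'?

3

Base: id=6 (alice) at lev 0.
Iteration 1: rows with parent_id in {6} -> var (id 8, lev 1), lib (id 9, lev 1).
Iteration 2: rows with parent_id in {8,9} -> etc (id 10, lev 2), share (id 12, lev 2), photos (id 13, lev 2).
Iteration 3: rows with parent_id in {10,12,13} -> bob (id 11, lev 3).
Iteration 4: lev < 3 fails for all current rows; recursion stops.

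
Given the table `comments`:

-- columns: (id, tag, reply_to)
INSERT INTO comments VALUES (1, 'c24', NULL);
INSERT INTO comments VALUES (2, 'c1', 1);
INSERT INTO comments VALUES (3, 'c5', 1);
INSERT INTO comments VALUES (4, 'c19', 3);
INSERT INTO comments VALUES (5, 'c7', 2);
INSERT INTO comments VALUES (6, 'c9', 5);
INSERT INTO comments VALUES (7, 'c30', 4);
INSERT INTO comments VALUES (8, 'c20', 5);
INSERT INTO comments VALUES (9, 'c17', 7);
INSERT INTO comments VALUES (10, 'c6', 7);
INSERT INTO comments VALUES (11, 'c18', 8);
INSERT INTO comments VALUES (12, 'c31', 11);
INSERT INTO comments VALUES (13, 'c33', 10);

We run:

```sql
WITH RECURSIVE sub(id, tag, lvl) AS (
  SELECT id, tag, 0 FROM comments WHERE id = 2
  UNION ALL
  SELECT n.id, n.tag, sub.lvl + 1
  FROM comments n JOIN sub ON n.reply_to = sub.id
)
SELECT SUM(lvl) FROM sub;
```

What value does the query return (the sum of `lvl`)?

Base: id=2 (c1) at lvl 0.
Iteration 1: rows with reply_to in {2} -> c7 (id 5, lvl 1).
Iteration 2: rows with reply_to in {5} -> c9 (id 6, lvl 2), c20 (id 8, lvl 2).
Iteration 3: rows with reply_to in {6,8} -> c18 (id 11, lvl 3).
Iteration 4: rows with reply_to in {11} -> c31 (id 12, lvl 4).
Iteration 5: no rows with reply_to in {12}; recursion stops.
SUM(lvl) = 0 + 1 + 2 + 2 + 3 + 4 = 12.

12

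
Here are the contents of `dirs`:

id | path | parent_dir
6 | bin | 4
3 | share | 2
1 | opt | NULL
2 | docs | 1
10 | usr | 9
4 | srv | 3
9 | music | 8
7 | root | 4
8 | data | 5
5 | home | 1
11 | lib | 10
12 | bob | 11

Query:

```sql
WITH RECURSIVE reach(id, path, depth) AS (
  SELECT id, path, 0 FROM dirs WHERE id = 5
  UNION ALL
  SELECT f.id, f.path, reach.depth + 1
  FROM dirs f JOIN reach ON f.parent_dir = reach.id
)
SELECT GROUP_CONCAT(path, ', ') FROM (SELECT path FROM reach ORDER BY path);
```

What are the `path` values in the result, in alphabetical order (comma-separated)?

Base: id=5 (home) at depth 0.
Iteration 1: rows with parent_dir in {5} -> data (id 8, depth 1).
Iteration 2: rows with parent_dir in {8} -> music (id 9, depth 2).
Iteration 3: rows with parent_dir in {9} -> usr (id 10, depth 3).
Iteration 4: rows with parent_dir in {10} -> lib (id 11, depth 4).
Iteration 5: rows with parent_dir in {11} -> bob (id 12, depth 5).
Iteration 6: no rows with parent_dir in {12}; recursion stops.

bob, data, home, lib, music, usr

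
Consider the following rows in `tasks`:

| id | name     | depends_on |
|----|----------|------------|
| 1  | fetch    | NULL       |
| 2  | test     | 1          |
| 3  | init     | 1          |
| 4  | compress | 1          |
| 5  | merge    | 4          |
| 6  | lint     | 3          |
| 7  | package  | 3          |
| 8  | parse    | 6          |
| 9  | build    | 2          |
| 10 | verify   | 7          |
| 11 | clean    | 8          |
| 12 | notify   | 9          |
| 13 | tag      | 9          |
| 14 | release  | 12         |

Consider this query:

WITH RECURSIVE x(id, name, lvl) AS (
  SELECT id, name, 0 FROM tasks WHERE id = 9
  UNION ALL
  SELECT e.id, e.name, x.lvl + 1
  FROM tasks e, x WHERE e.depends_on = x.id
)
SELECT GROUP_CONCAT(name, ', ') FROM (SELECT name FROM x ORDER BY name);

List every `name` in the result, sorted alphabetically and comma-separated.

build, notify, release, tag

Base: id=9 (build) at lvl 0.
Iteration 1: rows with depends_on in {9} -> notify (id 12, lvl 1), tag (id 13, lvl 1).
Iteration 2: rows with depends_on in {12,13} -> release (id 14, lvl 2).
Iteration 3: no rows with depends_on in {14}; recursion stops.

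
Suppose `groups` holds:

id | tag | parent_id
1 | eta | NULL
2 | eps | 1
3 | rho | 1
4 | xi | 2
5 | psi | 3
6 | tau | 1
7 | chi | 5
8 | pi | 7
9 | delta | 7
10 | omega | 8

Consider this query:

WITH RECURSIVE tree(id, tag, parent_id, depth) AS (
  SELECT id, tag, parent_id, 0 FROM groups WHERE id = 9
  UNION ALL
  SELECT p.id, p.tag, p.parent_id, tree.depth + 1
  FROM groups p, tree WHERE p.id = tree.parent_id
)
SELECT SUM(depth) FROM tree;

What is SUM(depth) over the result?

10

Base: id=9 (delta), parent_id=7, depth 0.
Iteration 1: join on id=7 -> chi (id 7, parent_id=5, depth 1).
Iteration 2: join on id=5 -> psi (id 5, parent_id=3, depth 2).
Iteration 3: join on id=3 -> rho (id 3, parent_id=1, depth 3).
Iteration 4: join on id=1 -> eta (id 1, parent_id=NULL, depth 4).
Iteration 5: parent_id is NULL; no match; recursion stops.
SUM(depth) = 0 + 1 + 2 + 3 + 4 = 10.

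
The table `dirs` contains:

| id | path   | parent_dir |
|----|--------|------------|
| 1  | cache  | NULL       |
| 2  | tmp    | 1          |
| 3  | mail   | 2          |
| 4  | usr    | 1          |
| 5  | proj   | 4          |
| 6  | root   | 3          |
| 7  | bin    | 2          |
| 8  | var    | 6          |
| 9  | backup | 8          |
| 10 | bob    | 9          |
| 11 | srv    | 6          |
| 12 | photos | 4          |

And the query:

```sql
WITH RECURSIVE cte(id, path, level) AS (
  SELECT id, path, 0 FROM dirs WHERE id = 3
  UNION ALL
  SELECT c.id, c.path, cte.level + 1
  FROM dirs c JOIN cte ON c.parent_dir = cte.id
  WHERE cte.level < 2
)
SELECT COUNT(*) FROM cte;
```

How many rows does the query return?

Base: id=3 (mail) at level 0.
Iteration 1: rows with parent_dir in {3} -> root (id 6, level 1).
Iteration 2: rows with parent_dir in {6} -> var (id 8, level 2), srv (id 11, level 2).
Iteration 3: level < 2 fails for all current rows; recursion stops.
Total rows emitted: 4.

4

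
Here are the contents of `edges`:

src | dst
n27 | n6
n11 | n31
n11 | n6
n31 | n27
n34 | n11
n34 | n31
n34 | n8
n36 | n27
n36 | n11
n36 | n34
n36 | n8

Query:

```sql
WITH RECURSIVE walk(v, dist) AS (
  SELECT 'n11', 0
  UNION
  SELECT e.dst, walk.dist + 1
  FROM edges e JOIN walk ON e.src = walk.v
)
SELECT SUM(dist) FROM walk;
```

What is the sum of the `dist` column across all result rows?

7

Base: (n11, dist=0).
Iteration 1: edges from {n11} -> (n31, dist=1), (n6, dist=1).
Iteration 2: edges from {n31,n6} -> (n27, dist=2).
Iteration 3: edges from {n27} -> (n6, dist=3).
Iteration 4: no outgoing edges from {n6}; recursion stops.
SUM(dist) = 0 + 1 + 1 + 2 + 3 = 7.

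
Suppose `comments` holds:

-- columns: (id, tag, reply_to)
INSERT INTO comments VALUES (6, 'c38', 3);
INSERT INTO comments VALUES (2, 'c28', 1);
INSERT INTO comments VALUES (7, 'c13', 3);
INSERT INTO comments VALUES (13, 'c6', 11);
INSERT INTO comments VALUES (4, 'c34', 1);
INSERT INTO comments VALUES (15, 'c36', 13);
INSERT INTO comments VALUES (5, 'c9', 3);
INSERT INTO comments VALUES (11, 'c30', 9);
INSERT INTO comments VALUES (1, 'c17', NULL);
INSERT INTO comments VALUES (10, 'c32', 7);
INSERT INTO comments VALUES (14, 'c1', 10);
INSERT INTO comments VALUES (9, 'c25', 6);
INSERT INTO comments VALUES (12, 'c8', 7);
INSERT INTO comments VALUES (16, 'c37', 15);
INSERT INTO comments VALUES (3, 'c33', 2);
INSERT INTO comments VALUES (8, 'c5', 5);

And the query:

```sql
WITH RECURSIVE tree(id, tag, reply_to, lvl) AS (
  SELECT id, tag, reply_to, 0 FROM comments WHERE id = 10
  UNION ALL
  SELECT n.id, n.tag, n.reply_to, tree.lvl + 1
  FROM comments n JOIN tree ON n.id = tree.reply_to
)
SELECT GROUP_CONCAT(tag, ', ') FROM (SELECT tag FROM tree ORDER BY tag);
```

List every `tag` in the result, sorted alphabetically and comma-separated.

Base: id=10 (c32), reply_to=7, lvl 0.
Iteration 1: join on id=7 -> c13 (id 7, reply_to=3, lvl 1).
Iteration 2: join on id=3 -> c33 (id 3, reply_to=2, lvl 2).
Iteration 3: join on id=2 -> c28 (id 2, reply_to=1, lvl 3).
Iteration 4: join on id=1 -> c17 (id 1, reply_to=NULL, lvl 4).
Iteration 5: reply_to is NULL; no match; recursion stops.

c13, c17, c28, c32, c33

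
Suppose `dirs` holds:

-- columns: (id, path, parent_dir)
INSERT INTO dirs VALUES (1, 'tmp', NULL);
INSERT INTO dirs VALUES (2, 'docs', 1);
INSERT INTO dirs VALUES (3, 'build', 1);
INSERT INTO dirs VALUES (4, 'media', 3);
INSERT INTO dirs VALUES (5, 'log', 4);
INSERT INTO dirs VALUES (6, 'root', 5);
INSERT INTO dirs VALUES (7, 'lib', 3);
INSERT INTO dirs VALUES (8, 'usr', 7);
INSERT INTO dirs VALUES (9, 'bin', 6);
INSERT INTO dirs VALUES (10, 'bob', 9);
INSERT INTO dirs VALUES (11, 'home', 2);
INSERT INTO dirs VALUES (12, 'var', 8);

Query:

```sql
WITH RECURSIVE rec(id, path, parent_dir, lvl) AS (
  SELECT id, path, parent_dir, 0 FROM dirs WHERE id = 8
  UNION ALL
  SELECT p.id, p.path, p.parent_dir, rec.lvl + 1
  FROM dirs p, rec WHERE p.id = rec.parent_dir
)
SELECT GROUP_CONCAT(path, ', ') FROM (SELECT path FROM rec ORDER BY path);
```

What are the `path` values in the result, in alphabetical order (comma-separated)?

build, lib, tmp, usr

Base: id=8 (usr), parent_dir=7, lvl 0.
Iteration 1: join on id=7 -> lib (id 7, parent_dir=3, lvl 1).
Iteration 2: join on id=3 -> build (id 3, parent_dir=1, lvl 2).
Iteration 3: join on id=1 -> tmp (id 1, parent_dir=NULL, lvl 3).
Iteration 4: parent_dir is NULL; no match; recursion stops.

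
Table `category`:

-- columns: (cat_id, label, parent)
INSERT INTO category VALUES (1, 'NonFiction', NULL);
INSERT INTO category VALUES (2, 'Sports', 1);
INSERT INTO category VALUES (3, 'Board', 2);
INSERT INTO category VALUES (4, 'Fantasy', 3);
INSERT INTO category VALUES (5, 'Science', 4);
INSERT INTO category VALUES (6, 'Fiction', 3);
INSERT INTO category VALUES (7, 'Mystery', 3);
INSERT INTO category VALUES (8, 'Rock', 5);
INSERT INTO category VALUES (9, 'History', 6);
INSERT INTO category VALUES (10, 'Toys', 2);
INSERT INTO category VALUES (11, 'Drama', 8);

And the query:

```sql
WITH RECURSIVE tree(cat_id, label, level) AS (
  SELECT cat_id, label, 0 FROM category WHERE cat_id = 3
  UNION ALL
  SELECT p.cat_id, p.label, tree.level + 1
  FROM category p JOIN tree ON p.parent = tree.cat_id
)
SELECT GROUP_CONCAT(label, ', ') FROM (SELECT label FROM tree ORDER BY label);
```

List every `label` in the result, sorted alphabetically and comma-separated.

Base: cat_id=3 (Board) at level 0.
Iteration 1: rows with parent in {3} -> Fantasy (id 4, level 1), Fiction (id 6, level 1), Mystery (id 7, level 1).
Iteration 2: rows with parent in {4,6,7} -> Science (id 5, level 2), History (id 9, level 2).
Iteration 3: rows with parent in {5,9} -> Rock (id 8, level 3).
Iteration 4: rows with parent in {8} -> Drama (id 11, level 4).
Iteration 5: no rows with parent in {11}; recursion stops.

Board, Drama, Fantasy, Fiction, History, Mystery, Rock, Science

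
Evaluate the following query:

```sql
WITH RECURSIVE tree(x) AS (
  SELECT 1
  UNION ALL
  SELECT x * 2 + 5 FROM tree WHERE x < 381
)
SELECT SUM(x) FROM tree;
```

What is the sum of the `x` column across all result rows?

1490

Base: x=1.
Iteration 1: 1 < 381 holds -> x = 1 * 2 + 5 = 7.
Iteration 2: 7 < 381 holds -> x = 7 * 2 + 5 = 19.
Iteration 3: 19 < 381 holds -> x = 19 * 2 + 5 = 43.
Iteration 4: 43 < 381 holds -> x = 43 * 2 + 5 = 91.
Iteration 5: 91 < 381 holds -> x = 91 * 2 + 5 = 187.
Iteration 6: 187 < 381 holds -> x = 187 * 2 + 5 = 379.
Iteration 7: 379 < 381 holds -> x = 379 * 2 + 5 = 763.
Iteration 8: 763 < 381 fails; recursion stops.
SUM(x) = 1 + 7 + 19 + 43 + 91 + 187 + 379 + 763 = 1490.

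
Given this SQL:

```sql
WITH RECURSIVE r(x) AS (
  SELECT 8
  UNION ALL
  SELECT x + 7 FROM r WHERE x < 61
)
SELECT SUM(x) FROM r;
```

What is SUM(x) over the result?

Base: x=8.
Iteration 1: 8 < 61 holds -> x = 8 + 7 = 15.
Iteration 2: 15 < 61 holds -> x = 15 + 7 = 22.
Iteration 3: 22 < 61 holds -> x = 22 + 7 = 29.
Iteration 4: 29 < 61 holds -> x = 29 + 7 = 36.
Iteration 5: 36 < 61 holds -> x = 36 + 7 = 43.
Iteration 6: 43 < 61 holds -> x = 43 + 7 = 50.
Iteration 7: 50 < 61 holds -> x = 50 + 7 = 57.
Iteration 8: 57 < 61 holds -> x = 57 + 7 = 64.
Iteration 9: 64 < 61 fails; recursion stops.
SUM(x) = 8 + 15 + 22 + 29 + 36 + 43 + 50 + 57 + 64 = 324.

324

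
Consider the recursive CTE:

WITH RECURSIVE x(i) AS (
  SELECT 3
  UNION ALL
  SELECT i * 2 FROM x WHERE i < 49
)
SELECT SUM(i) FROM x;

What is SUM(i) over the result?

Base: i=3.
Iteration 1: 3 < 49 holds -> i = 3 * 2 = 6.
Iteration 2: 6 < 49 holds -> i = 6 * 2 = 12.
Iteration 3: 12 < 49 holds -> i = 12 * 2 = 24.
Iteration 4: 24 < 49 holds -> i = 24 * 2 = 48.
Iteration 5: 48 < 49 holds -> i = 48 * 2 = 96.
Iteration 6: 96 < 49 fails; recursion stops.
SUM(i) = 3 + 6 + 12 + 24 + 48 + 96 = 189.

189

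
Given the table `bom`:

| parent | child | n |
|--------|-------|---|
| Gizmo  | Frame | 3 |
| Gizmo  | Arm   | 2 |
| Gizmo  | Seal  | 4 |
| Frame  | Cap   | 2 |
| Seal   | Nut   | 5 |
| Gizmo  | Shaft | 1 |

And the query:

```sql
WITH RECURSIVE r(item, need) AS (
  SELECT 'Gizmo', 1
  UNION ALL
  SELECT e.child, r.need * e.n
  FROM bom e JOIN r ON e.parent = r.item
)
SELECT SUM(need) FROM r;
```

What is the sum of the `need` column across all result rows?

37

Base: (Gizmo, need=1).
Iteration 1: components of {Gizmo} -> Arm = 1*2 = 2, Frame = 1*3 = 3, Seal = 1*4 = 4, Shaft = 1*1 = 1.
Iteration 2: components of {Arm,Frame,Seal,Shaft} -> Cap = 3*2 = 6, Nut = 4*5 = 20.
Iteration 3: no further components; recursion stops.
SUM(need) = 1 + 4 + 3 + 2 + 1 + 20 + 6 = 37.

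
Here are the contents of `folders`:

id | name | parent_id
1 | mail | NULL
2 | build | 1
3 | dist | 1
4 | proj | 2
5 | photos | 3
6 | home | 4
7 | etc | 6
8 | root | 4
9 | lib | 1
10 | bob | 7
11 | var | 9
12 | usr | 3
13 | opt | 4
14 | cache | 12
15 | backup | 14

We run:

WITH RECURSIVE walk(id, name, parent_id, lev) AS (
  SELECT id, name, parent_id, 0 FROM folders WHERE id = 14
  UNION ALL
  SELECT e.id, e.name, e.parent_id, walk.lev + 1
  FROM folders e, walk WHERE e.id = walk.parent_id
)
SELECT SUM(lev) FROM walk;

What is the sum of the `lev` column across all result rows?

Base: id=14 (cache), parent_id=12, lev 0.
Iteration 1: join on id=12 -> usr (id 12, parent_id=3, lev 1).
Iteration 2: join on id=3 -> dist (id 3, parent_id=1, lev 2).
Iteration 3: join on id=1 -> mail (id 1, parent_id=NULL, lev 3).
Iteration 4: parent_id is NULL; no match; recursion stops.
SUM(lev) = 0 + 1 + 2 + 3 = 6.

6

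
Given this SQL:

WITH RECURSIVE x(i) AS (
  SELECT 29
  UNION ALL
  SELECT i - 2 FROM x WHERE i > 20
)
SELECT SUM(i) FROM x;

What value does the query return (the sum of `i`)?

144

Base: i=29.
Iteration 1: 29 > 20 holds -> i = 29 - 2 = 27.
Iteration 2: 27 > 20 holds -> i = 27 - 2 = 25.
Iteration 3: 25 > 20 holds -> i = 25 - 2 = 23.
Iteration 4: 23 > 20 holds -> i = 23 - 2 = 21.
Iteration 5: 21 > 20 holds -> i = 21 - 2 = 19.
Iteration 6: 19 > 20 fails; recursion stops.
SUM(i) = 29 + 27 + 25 + 23 + 21 + 19 = 144.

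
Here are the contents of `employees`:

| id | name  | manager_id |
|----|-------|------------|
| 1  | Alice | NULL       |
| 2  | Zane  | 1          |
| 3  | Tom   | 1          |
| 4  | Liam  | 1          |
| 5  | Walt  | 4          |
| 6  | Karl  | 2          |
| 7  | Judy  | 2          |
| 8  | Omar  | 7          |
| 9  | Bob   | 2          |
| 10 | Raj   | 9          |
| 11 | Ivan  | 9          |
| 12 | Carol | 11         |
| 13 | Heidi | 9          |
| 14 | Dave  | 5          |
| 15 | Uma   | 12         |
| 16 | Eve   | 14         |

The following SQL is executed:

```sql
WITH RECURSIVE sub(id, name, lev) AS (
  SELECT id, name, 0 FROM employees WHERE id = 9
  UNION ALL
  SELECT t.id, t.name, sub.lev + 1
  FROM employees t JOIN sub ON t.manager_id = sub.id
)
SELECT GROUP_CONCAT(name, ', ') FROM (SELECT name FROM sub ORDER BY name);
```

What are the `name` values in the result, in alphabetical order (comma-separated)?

Bob, Carol, Heidi, Ivan, Raj, Uma

Base: id=9 (Bob) at lev 0.
Iteration 1: rows with manager_id in {9} -> Raj (id 10, lev 1), Ivan (id 11, lev 1), Heidi (id 13, lev 1).
Iteration 2: rows with manager_id in {10,11,13} -> Carol (id 12, lev 2).
Iteration 3: rows with manager_id in {12} -> Uma (id 15, lev 3).
Iteration 4: no rows with manager_id in {15}; recursion stops.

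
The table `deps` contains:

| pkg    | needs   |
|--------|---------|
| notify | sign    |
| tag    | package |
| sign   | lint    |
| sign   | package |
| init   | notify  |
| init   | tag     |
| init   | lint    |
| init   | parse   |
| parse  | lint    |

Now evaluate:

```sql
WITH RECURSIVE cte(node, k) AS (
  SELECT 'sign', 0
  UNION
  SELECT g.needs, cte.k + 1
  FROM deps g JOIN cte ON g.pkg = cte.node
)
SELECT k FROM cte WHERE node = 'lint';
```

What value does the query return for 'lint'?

1

Base: (sign, k=0).
Iteration 1: edges from {sign} -> (lint, k=1), (package, k=1).
Iteration 2: no outgoing edges from {lint,package}; recursion stops.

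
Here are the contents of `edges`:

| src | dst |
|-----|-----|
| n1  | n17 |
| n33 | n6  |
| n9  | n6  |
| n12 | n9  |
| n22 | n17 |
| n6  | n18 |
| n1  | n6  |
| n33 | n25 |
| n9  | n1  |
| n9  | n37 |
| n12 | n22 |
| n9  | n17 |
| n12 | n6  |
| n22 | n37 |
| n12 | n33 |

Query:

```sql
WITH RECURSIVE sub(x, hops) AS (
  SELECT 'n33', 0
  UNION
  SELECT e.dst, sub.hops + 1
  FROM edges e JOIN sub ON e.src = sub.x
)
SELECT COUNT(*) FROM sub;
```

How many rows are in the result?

Base: (n33, hops=0).
Iteration 1: edges from {n33} -> (n25, hops=1), (n6, hops=1).
Iteration 2: edges from {n25,n6} -> (n18, hops=2).
Iteration 3: no outgoing edges from {n18}; recursion stops.
Total rows emitted: 4.

4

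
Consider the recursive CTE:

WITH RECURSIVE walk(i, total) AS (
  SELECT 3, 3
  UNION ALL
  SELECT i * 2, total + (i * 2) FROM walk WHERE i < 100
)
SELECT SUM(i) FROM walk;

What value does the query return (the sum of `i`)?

381

Base: i=3, total=3.
Iteration 1: 3 < 100 holds -> i = 3 * 2 = 6, total = 3 + 6 = 9.
Iteration 2: 6 < 100 holds -> i = 6 * 2 = 12, total = 9 + 12 = 21.
Iteration 3: 12 < 100 holds -> i = 12 * 2 = 24, total = 21 + 24 = 45.
Iteration 4: 24 < 100 holds -> i = 24 * 2 = 48, total = 45 + 48 = 93.
Iteration 5: 48 < 100 holds -> i = 48 * 2 = 96, total = 93 + 96 = 189.
Iteration 6: 96 < 100 holds -> i = 96 * 2 = 192, total = 189 + 192 = 381.
Iteration 7: 192 < 100 fails; recursion stops.
SUM(i) = 3 + 6 + 12 + 24 + 48 + 96 + 192 = 381.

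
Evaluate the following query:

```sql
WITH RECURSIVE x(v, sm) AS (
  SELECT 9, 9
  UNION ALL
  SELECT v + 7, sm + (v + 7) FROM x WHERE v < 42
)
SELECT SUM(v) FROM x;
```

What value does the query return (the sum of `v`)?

Base: v=9, sm=9.
Iteration 1: 9 < 42 holds -> v = 9 + 7 = 16, sm = 9 + 16 = 25.
Iteration 2: 16 < 42 holds -> v = 16 + 7 = 23, sm = 25 + 23 = 48.
Iteration 3: 23 < 42 holds -> v = 23 + 7 = 30, sm = 48 + 30 = 78.
Iteration 4: 30 < 42 holds -> v = 30 + 7 = 37, sm = 78 + 37 = 115.
Iteration 5: 37 < 42 holds -> v = 37 + 7 = 44, sm = 115 + 44 = 159.
Iteration 6: 44 < 42 fails; recursion stops.
SUM(v) = 9 + 16 + 23 + 30 + 37 + 44 = 159.

159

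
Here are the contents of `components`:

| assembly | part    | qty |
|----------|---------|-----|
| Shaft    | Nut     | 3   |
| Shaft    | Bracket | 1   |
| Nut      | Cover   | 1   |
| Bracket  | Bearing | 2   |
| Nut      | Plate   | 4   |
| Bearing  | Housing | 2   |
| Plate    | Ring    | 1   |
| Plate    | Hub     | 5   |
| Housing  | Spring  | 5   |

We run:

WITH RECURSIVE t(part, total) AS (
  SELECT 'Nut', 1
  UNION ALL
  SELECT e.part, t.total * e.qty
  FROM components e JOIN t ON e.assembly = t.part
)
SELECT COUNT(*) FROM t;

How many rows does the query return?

5

Base: (Nut, total=1).
Iteration 1: components of {Nut} -> Cover = 1*1 = 1, Plate = 1*4 = 4.
Iteration 2: components of {Cover,Plate} -> Hub = 4*5 = 20, Ring = 4*1 = 4.
Iteration 3: no further components; recursion stops.
Total rows emitted: 5.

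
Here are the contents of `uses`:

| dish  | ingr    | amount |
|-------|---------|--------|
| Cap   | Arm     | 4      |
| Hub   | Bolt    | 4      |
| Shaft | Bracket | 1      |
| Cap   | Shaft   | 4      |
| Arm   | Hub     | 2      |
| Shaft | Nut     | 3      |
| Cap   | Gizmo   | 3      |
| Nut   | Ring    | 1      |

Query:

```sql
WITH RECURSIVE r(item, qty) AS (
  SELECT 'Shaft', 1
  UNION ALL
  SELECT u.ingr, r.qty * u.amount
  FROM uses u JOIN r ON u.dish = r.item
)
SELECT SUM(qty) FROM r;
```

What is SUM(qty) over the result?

8

Base: (Shaft, qty=1).
Iteration 1: components of {Shaft} -> Bracket = 1*1 = 1, Nut = 1*3 = 3.
Iteration 2: components of {Bracket,Nut} -> Ring = 3*1 = 3.
Iteration 3: no further components; recursion stops.
SUM(qty) = 1 + 3 + 1 + 3 = 8.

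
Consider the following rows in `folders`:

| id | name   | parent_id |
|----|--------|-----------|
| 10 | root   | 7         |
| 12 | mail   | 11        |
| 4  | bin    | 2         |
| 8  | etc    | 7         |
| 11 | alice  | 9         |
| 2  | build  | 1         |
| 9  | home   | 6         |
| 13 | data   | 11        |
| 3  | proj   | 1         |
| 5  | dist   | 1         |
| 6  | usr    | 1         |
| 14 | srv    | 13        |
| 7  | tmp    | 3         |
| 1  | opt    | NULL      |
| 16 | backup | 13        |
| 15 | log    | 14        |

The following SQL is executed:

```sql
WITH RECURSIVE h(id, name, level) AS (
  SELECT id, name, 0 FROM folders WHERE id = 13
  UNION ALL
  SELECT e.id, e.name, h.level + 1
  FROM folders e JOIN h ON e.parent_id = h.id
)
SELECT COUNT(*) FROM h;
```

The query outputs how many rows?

Base: id=13 (data) at level 0.
Iteration 1: rows with parent_id in {13} -> srv (id 14, level 1), backup (id 16, level 1).
Iteration 2: rows with parent_id in {14,16} -> log (id 15, level 2).
Iteration 3: no rows with parent_id in {15}; recursion stops.
Total rows emitted: 4.

4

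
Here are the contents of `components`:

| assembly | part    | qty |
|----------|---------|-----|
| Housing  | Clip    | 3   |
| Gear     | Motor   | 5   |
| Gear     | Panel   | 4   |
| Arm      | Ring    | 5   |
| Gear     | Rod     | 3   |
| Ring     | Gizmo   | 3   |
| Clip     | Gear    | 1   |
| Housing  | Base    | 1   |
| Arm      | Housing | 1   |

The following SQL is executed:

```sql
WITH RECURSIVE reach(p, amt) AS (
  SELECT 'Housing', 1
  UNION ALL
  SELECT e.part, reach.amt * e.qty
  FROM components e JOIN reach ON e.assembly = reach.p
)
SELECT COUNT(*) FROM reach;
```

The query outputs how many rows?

7

Base: (Housing, amt=1).
Iteration 1: components of {Housing} -> Base = 1*1 = 1, Clip = 1*3 = 3.
Iteration 2: components of {Base,Clip} -> Gear = 3*1 = 3.
Iteration 3: components of {Gear} -> Motor = 3*5 = 15, Panel = 3*4 = 12, Rod = 3*3 = 9.
Iteration 4: no further components; recursion stops.
Total rows emitted: 7.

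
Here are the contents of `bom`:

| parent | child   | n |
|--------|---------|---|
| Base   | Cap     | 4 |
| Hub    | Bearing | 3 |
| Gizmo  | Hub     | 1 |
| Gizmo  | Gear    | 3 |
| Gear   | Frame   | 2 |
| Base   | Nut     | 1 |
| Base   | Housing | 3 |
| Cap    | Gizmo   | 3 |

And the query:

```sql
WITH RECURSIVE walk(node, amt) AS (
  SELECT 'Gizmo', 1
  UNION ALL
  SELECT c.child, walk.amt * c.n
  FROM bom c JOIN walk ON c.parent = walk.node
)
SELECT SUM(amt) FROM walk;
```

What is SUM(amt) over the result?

Base: (Gizmo, amt=1).
Iteration 1: components of {Gizmo} -> Gear = 1*3 = 3, Hub = 1*1 = 1.
Iteration 2: components of {Gear,Hub} -> Bearing = 1*3 = 3, Frame = 3*2 = 6.
Iteration 3: no further components; recursion stops.
SUM(amt) = 1 + 3 + 1 + 6 + 3 = 14.

14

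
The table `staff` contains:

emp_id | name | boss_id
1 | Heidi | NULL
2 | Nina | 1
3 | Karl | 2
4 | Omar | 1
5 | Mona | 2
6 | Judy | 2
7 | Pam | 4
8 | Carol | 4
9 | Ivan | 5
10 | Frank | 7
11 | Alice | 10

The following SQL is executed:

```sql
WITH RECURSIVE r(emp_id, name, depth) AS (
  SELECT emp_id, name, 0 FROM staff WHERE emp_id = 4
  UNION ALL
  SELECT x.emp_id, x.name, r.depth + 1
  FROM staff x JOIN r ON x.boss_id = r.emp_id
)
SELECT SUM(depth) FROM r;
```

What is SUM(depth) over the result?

7

Base: emp_id=4 (Omar) at depth 0.
Iteration 1: rows with boss_id in {4} -> Pam (id 7, depth 1), Carol (id 8, depth 1).
Iteration 2: rows with boss_id in {7,8} -> Frank (id 10, depth 2).
Iteration 3: rows with boss_id in {10} -> Alice (id 11, depth 3).
Iteration 4: no rows with boss_id in {11}; recursion stops.
SUM(depth) = 0 + 1 + 1 + 2 + 3 = 7.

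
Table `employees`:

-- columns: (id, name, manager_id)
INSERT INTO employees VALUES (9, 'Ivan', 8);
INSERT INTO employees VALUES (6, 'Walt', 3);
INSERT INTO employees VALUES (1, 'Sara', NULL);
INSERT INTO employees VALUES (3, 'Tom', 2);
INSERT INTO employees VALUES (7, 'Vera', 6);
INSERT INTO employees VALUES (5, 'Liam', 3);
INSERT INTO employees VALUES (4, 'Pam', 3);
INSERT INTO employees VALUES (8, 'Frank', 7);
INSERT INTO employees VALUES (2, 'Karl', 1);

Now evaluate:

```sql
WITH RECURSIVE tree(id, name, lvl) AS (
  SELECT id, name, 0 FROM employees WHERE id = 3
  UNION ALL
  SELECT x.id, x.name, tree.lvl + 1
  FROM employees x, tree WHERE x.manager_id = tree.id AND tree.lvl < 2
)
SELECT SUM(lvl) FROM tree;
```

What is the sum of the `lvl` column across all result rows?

5

Base: id=3 (Tom) at lvl 0.
Iteration 1: rows with manager_id in {3} -> Pam (id 4, lvl 1), Liam (id 5, lvl 1), Walt (id 6, lvl 1).
Iteration 2: rows with manager_id in {4,5,6} -> Vera (id 7, lvl 2).
Iteration 3: lvl < 2 fails for all current rows; recursion stops.
SUM(lvl) = 0 + 1 + 1 + 1 + 2 = 5.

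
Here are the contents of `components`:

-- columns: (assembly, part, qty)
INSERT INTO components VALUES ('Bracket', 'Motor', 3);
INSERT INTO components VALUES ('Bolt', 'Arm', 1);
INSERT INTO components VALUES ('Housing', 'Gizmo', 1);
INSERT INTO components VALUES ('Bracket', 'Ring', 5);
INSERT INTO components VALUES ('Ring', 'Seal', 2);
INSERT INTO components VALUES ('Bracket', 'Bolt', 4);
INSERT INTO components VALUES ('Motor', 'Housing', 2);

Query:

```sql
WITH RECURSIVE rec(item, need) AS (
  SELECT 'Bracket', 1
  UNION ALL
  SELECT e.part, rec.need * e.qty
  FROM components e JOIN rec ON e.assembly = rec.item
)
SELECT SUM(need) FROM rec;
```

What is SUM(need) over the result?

39

Base: (Bracket, need=1).
Iteration 1: components of {Bracket} -> Bolt = 1*4 = 4, Motor = 1*3 = 3, Ring = 1*5 = 5.
Iteration 2: components of {Bolt,Motor,Ring} -> Arm = 4*1 = 4, Housing = 3*2 = 6, Seal = 5*2 = 10.
Iteration 3: components of {Arm,Housing,Seal} -> Gizmo = 6*1 = 6.
Iteration 4: no further components; recursion stops.
SUM(need) = 1 + 3 + 5 + 4 + 6 + 10 + 4 + 6 = 39.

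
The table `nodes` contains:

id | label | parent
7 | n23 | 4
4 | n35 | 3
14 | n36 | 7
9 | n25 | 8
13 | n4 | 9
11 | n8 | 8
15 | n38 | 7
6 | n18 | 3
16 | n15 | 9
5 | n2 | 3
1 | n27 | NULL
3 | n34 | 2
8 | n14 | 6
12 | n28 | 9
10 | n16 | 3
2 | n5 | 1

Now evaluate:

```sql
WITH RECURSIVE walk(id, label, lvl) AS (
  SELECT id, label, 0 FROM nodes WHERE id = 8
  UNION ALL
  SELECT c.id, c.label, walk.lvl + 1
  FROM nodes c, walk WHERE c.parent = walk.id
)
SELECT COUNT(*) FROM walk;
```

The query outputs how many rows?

6

Base: id=8 (n14) at lvl 0.
Iteration 1: rows with parent in {8} -> n25 (id 9, lvl 1), n8 (id 11, lvl 1).
Iteration 2: rows with parent in {9,11} -> n28 (id 12, lvl 2), n4 (id 13, lvl 2), n15 (id 16, lvl 2).
Iteration 3: no rows with parent in {12,13,16}; recursion stops.
Total rows emitted: 6.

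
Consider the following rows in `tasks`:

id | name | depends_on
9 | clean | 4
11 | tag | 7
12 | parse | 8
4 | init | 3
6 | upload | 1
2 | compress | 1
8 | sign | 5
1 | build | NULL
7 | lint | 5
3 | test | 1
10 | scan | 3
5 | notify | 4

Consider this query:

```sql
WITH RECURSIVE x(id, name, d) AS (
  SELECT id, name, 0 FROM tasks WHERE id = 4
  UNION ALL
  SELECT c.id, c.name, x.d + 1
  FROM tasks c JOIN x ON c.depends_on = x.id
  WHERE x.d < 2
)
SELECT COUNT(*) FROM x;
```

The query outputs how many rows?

Base: id=4 (init) at d 0.
Iteration 1: rows with depends_on in {4} -> notify (id 5, d 1), clean (id 9, d 1).
Iteration 2: rows with depends_on in {5,9} -> lint (id 7, d 2), sign (id 8, d 2).
Iteration 3: d < 2 fails for all current rows; recursion stops.
Total rows emitted: 5.

5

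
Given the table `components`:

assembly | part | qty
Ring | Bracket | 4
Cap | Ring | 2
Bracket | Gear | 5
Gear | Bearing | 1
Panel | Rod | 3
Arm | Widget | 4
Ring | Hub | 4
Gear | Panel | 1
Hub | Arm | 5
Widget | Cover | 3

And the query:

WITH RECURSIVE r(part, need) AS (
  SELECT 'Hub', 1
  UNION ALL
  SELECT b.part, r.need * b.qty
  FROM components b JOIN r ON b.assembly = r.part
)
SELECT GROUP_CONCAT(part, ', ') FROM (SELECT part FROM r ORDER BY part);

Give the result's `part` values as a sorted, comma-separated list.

Arm, Cover, Hub, Widget

Base: (Hub, need=1).
Iteration 1: components of {Hub} -> Arm = 1*5 = 5.
Iteration 2: components of {Arm} -> Widget = 5*4 = 20.
Iteration 3: components of {Widget} -> Cover = 20*3 = 60.
Iteration 4: no further components; recursion stops.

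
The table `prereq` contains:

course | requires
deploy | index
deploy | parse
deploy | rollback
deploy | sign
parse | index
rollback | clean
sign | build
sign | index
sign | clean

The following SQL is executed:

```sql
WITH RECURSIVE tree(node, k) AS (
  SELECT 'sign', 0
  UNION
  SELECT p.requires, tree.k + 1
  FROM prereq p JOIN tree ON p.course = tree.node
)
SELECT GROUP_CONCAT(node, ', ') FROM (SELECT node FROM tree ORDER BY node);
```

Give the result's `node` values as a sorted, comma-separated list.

build, clean, index, sign

Base: (sign, k=0).
Iteration 1: edges from {sign} -> (build, k=1), (clean, k=1), (index, k=1).
Iteration 2: no outgoing edges from {build,clean,index}; recursion stops.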